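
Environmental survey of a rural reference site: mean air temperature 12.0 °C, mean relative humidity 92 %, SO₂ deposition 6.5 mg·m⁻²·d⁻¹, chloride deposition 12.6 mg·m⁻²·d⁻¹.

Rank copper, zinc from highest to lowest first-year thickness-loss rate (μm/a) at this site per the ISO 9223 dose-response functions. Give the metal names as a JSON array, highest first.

copper: f(T) = -0.080·(T−10) [T>10 °C] = -0.1600
  sulphur-dioxide contribution → 1.673 μm/a
  chloride contribution → 1.004 μm/a
  total first-year rate 2.677 μm/a
zinc: T>10 °C ⇒ hinge -0.071·(12.0−10) = -0.1420
  sulphur-dioxide contribution → 1.756 μm/a
  chloride contribution → 0.4294 μm/a
  ⇒ r_corr(zinc) = 2.185 μm/a
Ordering by μm/a: copper (2.68) > zinc (2.19)

["copper", "zinc"]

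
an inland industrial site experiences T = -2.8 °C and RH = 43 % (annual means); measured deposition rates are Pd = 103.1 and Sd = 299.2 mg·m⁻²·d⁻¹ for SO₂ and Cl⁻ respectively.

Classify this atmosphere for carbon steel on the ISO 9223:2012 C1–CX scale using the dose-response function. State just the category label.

carbon steel: f(T) = +0.150·(T−10) [T≤10 °C] = -1.9200
  Pd branch = 1.77·Pd^0.52·e^(0.02·RH+f) = 6.831 μm/a
  Cl⁻ term: 0.102·299.2^0.62·exp(0.033·43+0.04·-2.8) = 12.92
  r_corr = 6.831 + 12.92 = 19.75 μm/a
19.8 μm/a falls in (1.3, 25] for carbon steel → category C2

C2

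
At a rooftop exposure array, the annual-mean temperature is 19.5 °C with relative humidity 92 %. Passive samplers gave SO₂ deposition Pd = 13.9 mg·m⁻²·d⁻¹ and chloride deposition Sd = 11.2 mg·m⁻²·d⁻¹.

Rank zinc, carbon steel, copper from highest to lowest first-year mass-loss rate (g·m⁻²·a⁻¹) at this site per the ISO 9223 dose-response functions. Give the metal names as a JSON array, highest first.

["carbon steel", "copper", "zinc"]

zinc: temperature factor f = -0.071·(9.5) = -0.6745
  Pd branch = 0.0129·Pd^0.44·e^(0.046·RH+f) = 1.441 μm/a
  Cl⁻ term: 0.0175·11.2^0.57·exp(0.008·92+0.085·19.5) = 0.7596
  r_corr = 1.441 + 0.7596 = 2.2 μm/a
  mass loss = 2.2 μm/a × 7.14 g/cm³ = 15.71 g·m⁻²·a⁻¹
carbon steel: T>10 °C ⇒ hinge -0.054·(19.5−10) = -0.5130
  SO₂ term: 1.77·13.9^0.52·exp(0.02·92-0.5130) = 26.22
  Sd branch = 0.102·Sd^0.62·e^(0.033·RH+0.04·T) = 20.72 μm/a
  sum: 26.22 + 20.72 → r_corr = 46.94 μm/a
  mass loss = 46.94 μm/a × 7.85 g/cm³ = 368.5 g·m⁻²·a⁻¹
copper: T>10 °C ⇒ hinge -0.080·(19.5−10) = -0.7600
  Pd branch = 0.0053·Pd^0.26·e^(0.059·RH+f) = 1.119 μm/a
  Sd branch = 0.01025·Sd^0.27·e^(0.036·RH+0.049·T) = 1.404 μm/a
  r_corr = 1.119 + 1.404 = 2.523 μm/a
  mass loss = 2.523 μm/a × 8.96 g/cm³ = 22.6 g·m⁻²·a⁻¹
Ordering by g·m⁻²·a⁻¹: carbon steel (368) > copper (22.6) > zinc (15.7)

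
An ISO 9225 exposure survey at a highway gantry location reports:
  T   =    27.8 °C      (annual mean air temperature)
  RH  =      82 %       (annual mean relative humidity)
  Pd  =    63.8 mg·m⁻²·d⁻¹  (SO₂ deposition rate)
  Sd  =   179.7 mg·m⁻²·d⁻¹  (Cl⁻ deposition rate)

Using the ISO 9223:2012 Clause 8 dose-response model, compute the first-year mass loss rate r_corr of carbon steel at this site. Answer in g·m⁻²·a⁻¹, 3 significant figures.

carbon steel: T>10 °C ⇒ hinge -0.054·(27.8−10) = -0.9612
  SO₂ term: 1.77·63.8^0.52·exp(0.02·82-0.9612) = 30.29
  Sd branch = 0.102·Sd^0.62·e^(0.033·RH+0.04·T) = 116 μm/a
  sum: 30.29 + 116 → r_corr = 146.3 μm/a
Convert to mass loss: 146.3 μm/a × 7.85 g/cm³ = 1149 g·m⁻²·a⁻¹

r_corr = 1.15e+03 g·m⁻²·a⁻¹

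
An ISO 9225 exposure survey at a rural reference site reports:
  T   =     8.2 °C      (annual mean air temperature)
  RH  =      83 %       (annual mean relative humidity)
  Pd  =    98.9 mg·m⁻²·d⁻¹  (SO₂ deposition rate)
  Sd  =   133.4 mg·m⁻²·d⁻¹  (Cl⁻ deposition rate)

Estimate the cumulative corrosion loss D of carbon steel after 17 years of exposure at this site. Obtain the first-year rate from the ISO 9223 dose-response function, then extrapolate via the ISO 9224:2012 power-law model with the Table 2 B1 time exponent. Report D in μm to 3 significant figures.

carbon steel: temperature factor f = +0.150·(-1.8) = -0.2700
  Pd branch = 1.77·Pd^0.52·e^(0.02·RH+f) = 77.47 μm/a
  Sd branch = 0.102·Sd^0.62·e^(0.033·RH+0.04·T) = 45.52 μm/a
  r_corr = 77.47 + 45.52 = 123 μm/a
Long-term exponent b (ISO 9224 Table 2, B1) = 0.523
  D(17) = 123 × 17^0.523 = 123 × 4.401 = 541.2 μm

D(17) = 541 μm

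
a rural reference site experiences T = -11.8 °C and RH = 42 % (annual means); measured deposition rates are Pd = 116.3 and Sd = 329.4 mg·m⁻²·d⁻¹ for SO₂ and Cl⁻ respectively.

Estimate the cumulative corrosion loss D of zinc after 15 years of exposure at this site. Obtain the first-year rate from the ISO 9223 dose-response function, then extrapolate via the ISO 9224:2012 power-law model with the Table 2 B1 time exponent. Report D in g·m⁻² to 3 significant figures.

D(15) = 36.1 g·m⁻²

zinc: temperature factor f = +0.038·(-21.8) = -0.8284
  SO₂ term: 0.0129·116.3^0.44·exp(0.046·42-0.8284) = 0.3153
  Sd branch = 0.0175·Sd^0.57·e^(0.008·RH+0.085·T) = 0.2446 μm/a
  r_corr = 0.3153 + 0.2446 = 0.5599 μm/a
ISO 9224: D(t) = r_corr · t^b with b = 0.813 (zinc, B1)
  D(15) = 0.5599 × 15^0.813 = 0.5599 × 9.04 = 5.062 μm
  Mass loss = 5.062 μm × 7.14 g/cm³ = 36.14 g·m⁻²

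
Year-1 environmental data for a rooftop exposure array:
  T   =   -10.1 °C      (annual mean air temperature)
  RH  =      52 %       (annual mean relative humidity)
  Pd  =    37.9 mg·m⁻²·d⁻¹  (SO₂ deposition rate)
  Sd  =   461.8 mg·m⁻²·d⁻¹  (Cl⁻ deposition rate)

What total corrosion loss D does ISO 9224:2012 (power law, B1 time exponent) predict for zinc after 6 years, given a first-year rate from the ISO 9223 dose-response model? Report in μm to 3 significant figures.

zinc: temperature factor f = +0.038·(-20.1) = -0.7638
  sulphur-dioxide contribution → 0.3253 μm/a
  chloride contribution → 0.3712 μm/a
  total first-year rate 0.6965 μm/a
Power-law: D(6) = r_corr · 6^0.813
  D(6) = 0.6965 × 6^0.813 = 0.6965 × 4.292 = 2.989 μm

D(6) = 2.99 μm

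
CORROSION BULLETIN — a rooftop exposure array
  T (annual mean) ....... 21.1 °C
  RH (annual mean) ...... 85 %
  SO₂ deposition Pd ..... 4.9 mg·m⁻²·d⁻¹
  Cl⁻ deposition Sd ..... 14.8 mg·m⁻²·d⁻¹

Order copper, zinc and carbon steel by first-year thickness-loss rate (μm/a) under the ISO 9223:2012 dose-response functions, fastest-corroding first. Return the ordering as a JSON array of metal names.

["carbon steel", "copper", "zinc"]

copper: f(T) = -0.080·(T−10) [T>10 °C] = -0.8880
  Pd branch = 0.0053·Pd^0.26·e^(0.059·RH+f) = 0.4967 μm/a
  Sd branch = 0.01025·Sd^0.27·e^(0.036·RH+0.049·T) = 1.272 μm/a
  r_corr = 0.4967 + 1.272 = 1.769 μm/a
zinc: T>10 °C ⇒ hinge -0.071·(21.1−10) = -0.7881
  SO₂ term: 0.0129·4.9^0.44·exp(0.046·85-0.7881) = 0.589
  Cl⁻ term: 0.0175·14.8^0.57·exp(0.008·85+0.085·21.1) = 0.9645
  r_corr = 0.589 + 0.9645 = 1.554 μm/a
carbon steel: temperature factor f = -0.054·(11.1) = -0.5994
  SO₂ term: 1.77·4.9^0.52·exp(0.02·85-0.5994) = 12.16
  Sd branch = 0.102·Sd^0.62·e^(0.033·RH+0.04·T) = 20.84 μm/a
  sum: 12.16 + 20.84 → r_corr = 33 μm/a
Ordering by μm/a: carbon steel (33) > copper (1.77) > zinc (1.55)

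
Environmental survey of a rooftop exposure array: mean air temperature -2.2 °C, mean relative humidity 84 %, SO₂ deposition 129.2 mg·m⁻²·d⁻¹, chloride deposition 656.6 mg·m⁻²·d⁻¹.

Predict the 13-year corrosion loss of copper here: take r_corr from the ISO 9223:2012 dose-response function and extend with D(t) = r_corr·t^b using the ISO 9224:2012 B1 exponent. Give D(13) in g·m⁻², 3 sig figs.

copper: T≤10 °C ⇒ hinge +0.126·(-2.2−10) = -1.5372
  Pd branch = 0.0053·Pd^0.26·e^(0.059·RH+f) = 0.5728 μm/a
  Sd branch = 0.01025·Sd^0.27·e^(0.036·RH+0.049·T) = 1.091 μm/a
  r_corr = 0.5728 + 1.091 = 1.664 μm/a
Power-law: D(13) = r_corr · 13^0.667
  D(13) = 1.664 × 13^0.667 = 1.664 × 5.534 = 9.207 μm
  Mass loss = 9.207 μm × 8.96 g/cm³ = 82.5 g·m⁻²

D(13) = 82.5 g·m⁻²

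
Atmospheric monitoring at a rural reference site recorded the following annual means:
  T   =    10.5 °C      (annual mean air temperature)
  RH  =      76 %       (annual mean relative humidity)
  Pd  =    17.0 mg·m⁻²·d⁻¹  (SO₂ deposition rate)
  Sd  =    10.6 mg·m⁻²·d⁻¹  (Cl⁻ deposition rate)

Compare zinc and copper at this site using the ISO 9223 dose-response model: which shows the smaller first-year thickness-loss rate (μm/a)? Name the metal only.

copper

zinc: T>10 °C ⇒ hinge -0.071·(10.5−10) = -0.0355
  SO₂ term: 0.0129·17.0^0.44·exp(0.046·76-0.0355) = 1.428
  Sd branch = 0.0175·Sd^0.57·e^(0.008·RH+0.085·T) = 0.3014 μm/a
  r_corr = 1.428 + 0.3014 = 1.73 μm/a
copper: temperature factor f = -0.080·(0.5) = -0.0400
  SO₂ term: 0.0053·17.0^0.26·exp(0.059·76-0.0400) = 0.9423
  Cl⁻ term: 0.01025·10.6^0.27·exp(0.036·76+0.049·10.5) = 0.5003
  r_corr = 0.9423 + 0.5003 = 1.443 μm/a
Ordering by μm/a: zinc (1.73) > copper (1.44)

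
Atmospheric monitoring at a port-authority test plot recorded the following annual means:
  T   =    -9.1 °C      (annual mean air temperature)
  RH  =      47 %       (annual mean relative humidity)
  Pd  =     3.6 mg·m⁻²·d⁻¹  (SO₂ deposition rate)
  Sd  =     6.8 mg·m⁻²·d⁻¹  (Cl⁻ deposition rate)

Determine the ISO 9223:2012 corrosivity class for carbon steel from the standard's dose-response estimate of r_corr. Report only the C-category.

C2

carbon steel: f(T) = +0.150·(T−10) [T≤10 °C] = -2.8650
  SO₂ term: 1.77·3.6^0.52·exp(0.02·47-2.8650) = 0.5026
  Cl⁻ term: 0.102·6.8^0.62·exp(0.033·47+0.04·-9.1) = 1.097
  r_corr = 0.5026 + 1.097 = 1.6 μm/a
1.6 μm/a falls in (1.3, 25] for carbon steel → category C2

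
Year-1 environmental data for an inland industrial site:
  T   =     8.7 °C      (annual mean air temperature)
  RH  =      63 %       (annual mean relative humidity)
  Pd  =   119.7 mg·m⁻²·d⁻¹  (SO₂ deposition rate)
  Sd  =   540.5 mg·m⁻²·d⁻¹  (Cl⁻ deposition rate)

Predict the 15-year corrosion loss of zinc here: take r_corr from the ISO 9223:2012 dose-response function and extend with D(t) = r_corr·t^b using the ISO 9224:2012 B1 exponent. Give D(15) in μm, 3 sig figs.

D(15) = 36.3 μm

zinc: temperature factor f = +0.038·(-1.3) = -0.0494
  SO₂ term: 0.0129·119.7^0.44·exp(0.046·63-0.0494) = 1.828
  Cl⁻ term: 0.0175·540.5^0.57·exp(0.008·63+0.085·8.7) = 2.192
  sum: 1.828 + 2.192 → r_corr = 4.02 μm/a
ISO 9224: D(t) = r_corr · t^b with b = 0.813 (zinc, B1)
  D(15) = 4.02 × 15^0.813 = 4.02 × 9.04 = 36.34 μm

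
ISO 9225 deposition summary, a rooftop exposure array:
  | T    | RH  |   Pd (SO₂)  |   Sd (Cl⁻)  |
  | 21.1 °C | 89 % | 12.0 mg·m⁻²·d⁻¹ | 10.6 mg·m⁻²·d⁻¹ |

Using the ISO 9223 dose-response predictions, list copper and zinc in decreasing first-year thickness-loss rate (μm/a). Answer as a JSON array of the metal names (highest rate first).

["copper", "zinc"]

copper: T>10 °C ⇒ hinge -0.080·(21.1−10) = -0.8880
  Pd branch = 0.0053·Pd^0.26·e^(0.059·RH+f) = 0.7938 μm/a
  Sd branch = 0.01025·Sd^0.27·e^(0.036·RH+0.049·T) = 1.343 μm/a
  sum: 0.7938 + 1.343 → r_corr = 2.137 μm/a
zinc: f(T) = -0.071·(T−10) [T>10 °C] = -0.7881
  Pd branch = 0.0129·Pd^0.44·e^(0.046·RH+f) = 1.05 μm/a
  Sd branch = 0.0175·Sd^0.57·e^(0.008·RH+0.085·T) = 0.8234 μm/a
  r_corr = 1.05 + 0.8234 = 1.873 μm/a
Ordering by μm/a: copper (2.14) > zinc (1.87)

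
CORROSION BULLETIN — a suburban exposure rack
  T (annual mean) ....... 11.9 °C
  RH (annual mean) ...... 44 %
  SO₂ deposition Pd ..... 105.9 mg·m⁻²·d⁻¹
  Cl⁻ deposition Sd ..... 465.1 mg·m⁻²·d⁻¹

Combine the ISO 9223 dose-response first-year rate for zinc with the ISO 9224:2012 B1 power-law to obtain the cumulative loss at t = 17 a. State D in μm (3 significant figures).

D(17) = 29.3 μm

zinc: T>10 °C ⇒ hinge -0.071·(11.9−10) = -0.1349
  sulphur-dioxide contribution → 0.6637 μm/a
  chloride contribution → 2.268 μm/a
  ⇒ r_corr(zinc) = 2.932 μm/a
Long-term exponent b (ISO 9224 Table 2, B1) = 0.813
  D(17) = 2.932 × 17^0.813 = 2.932 × 10.01 = 29.34 μm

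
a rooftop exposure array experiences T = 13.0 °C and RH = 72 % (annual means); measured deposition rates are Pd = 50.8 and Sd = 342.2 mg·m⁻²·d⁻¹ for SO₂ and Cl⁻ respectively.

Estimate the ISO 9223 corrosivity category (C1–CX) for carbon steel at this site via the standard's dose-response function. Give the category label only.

C5

carbon steel: temperature factor f = -0.054·(3.0) = -0.1620
  sulphur-dioxide contribution → 48.98 μm/a
  chloride contribution → 68.8 μm/a
  ⇒ r_corr(carbon steel) = 117.8 μm/a
ISO 9223 Table 2 (carbon steel): 80 < 118 ≤ 200 μm/a ⇒ C5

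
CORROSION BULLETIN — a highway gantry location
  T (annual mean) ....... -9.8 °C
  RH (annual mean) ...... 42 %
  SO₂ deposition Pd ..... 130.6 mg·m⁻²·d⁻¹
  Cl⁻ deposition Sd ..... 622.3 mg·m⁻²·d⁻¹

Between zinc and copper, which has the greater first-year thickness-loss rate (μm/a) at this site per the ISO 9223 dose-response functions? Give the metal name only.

zinc: T≤10 °C ⇒ hinge +0.038·(-9.8−10) = -0.7524
  SO₂ term: 0.0129·130.6^0.44·exp(0.046·42-0.7524) = 0.358
  Cl⁻ term: 0.0175·622.3^0.57·exp(0.008·42+0.085·-9.8) = 0.4167
  sum: 0.358 + 0.4167 → r_corr = 0.7747 μm/a
copper: T≤10 °C ⇒ hinge +0.126·(-9.8−10) = -2.4948
  SO₂ term: 0.0053·130.6^0.26·exp(0.059·42-2.4948) = 0.0185
  Sd branch = 0.01025·Sd^0.27·e^(0.036·RH+0.049·T) = 0.1634 μm/a
  sum: 0.0185 + 0.1634 → r_corr = 0.1819 μm/a
Ordering by μm/a: zinc (0.775) > copper (0.182)

zinc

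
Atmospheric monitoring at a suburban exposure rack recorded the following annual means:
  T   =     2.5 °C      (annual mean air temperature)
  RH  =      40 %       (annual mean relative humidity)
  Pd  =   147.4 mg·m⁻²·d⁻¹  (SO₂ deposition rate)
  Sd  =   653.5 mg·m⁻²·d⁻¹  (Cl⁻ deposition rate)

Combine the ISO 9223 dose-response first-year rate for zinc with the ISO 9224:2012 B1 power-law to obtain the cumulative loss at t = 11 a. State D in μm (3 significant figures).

zinc: T≤10 °C ⇒ hinge +0.038·(2.5−10) = -0.2850
  SO₂ term: 0.0129·147.4^0.44·exp(0.046·40-0.2850) = 0.5496
  Sd branch = 0.0175·Sd^0.57·e^(0.008·RH+0.085·T) = 1.199 μm/a
  sum: 0.5496 + 1.199 → r_corr = 1.749 μm/a
ISO 9224: D(t) = r_corr · t^b with b = 0.813 (zinc, B1)
  D(11) = 1.749 × 11^0.813 = 1.749 × 7.025 = 12.29 μm

D(11) = 12.3 μm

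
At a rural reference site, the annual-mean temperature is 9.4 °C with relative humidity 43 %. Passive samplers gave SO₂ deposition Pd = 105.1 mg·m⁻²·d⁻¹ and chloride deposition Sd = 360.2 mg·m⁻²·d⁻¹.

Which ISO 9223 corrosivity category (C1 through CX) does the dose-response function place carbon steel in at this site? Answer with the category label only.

carbon steel: temperature factor f = +0.150·(-0.6) = -0.0900
  Pd branch = 1.77·Pd^0.52·e^(0.02·RH+f) = 43.01 μm/a
  Sd branch = 0.102·Sd^0.62·e^(0.033·RH+0.04·T) = 23.62 μm/a
  sum: 43.01 + 23.62 → r_corr = 66.63 μm/a
ISO 9223 Table 2 (carbon steel): 50 < 66.6 ≤ 80 μm/a ⇒ C4

C4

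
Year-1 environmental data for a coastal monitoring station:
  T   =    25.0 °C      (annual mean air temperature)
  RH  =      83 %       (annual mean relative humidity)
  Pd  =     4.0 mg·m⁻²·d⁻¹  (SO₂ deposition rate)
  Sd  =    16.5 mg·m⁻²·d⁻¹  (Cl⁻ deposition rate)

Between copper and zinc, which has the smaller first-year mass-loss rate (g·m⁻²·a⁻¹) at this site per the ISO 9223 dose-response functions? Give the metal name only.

zinc

copper: f(T) = -0.080·(T−10) [T>10 °C] = -1.2000
  SO₂ term: 0.0053·4.0^0.26·exp(0.059·83-1.2000) = 0.3065
  Sd branch = 0.01025·Sd^0.27·e^(0.036·RH+0.049·T) = 1.476 μm/a
  sum: 0.3065 + 1.476 → r_corr = 1.783 μm/a
  mass loss = 1.783 μm/a × 8.96 g/cm³ = 15.97 g·m⁻²·a⁻¹
zinc: f(T) = -0.071·(T−10) [T>10 °C] = -1.0650
  Pd branch = 0.0129·Pd^0.44·e^(0.046·RH+f) = 0.3725 μm/a
  Sd branch = 0.0175·Sd^0.57·e^(0.008·RH+0.085·T) = 1.407 μm/a
  r_corr = 0.3725 + 1.407 = 1.779 μm/a
  mass loss = 1.779 μm/a × 7.14 g/cm³ = 12.7 g·m⁻²·a⁻¹
Ordering by g·m⁻²·a⁻¹: copper (16) > zinc (12.7)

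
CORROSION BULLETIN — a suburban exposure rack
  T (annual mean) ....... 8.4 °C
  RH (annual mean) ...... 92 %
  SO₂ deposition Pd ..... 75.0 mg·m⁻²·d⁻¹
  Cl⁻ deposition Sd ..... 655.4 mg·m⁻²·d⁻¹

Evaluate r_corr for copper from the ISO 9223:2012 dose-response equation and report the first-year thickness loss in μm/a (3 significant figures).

r_corr = 5.48 μm/a

copper: f(T) = +0.126·(T−10) [T≤10 °C] = -0.2016
  Pd branch = 0.0053·Pd^0.26·e^(0.059·RH+f) = 3.031 μm/a
  Sd branch = 0.01025·Sd^0.27·e^(0.036·RH+0.049·T) = 2.445 μm/a
  sum: 3.031 + 2.445 → r_corr = 5.476 μm/a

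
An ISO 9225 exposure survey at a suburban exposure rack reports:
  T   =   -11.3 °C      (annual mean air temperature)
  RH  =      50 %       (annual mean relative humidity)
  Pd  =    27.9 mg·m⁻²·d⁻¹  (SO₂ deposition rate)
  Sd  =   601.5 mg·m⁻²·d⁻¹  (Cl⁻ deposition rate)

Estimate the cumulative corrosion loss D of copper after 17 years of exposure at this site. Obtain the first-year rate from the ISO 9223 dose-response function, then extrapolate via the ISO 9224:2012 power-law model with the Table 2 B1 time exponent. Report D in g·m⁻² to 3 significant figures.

D(17) = 12.9 g·m⁻²

copper: T≤10 °C ⇒ hinge +0.126·(-11.3−10) = -2.6838
  sulphur-dioxide contribution → 0.01643 μm/a
  chloride contribution → 0.2006 μm/a
  total first-year rate 0.2171 μm/a
ISO 9224: D(t) = r_corr · t^b with b = 0.667 (copper, B1)
  D(17) = 0.2171 × 17^0.667 = 0.2171 × 6.618 = 1.436 μm
  Mass loss = 1.436 μm × 8.96 g/cm³ = 12.87 g·m⁻²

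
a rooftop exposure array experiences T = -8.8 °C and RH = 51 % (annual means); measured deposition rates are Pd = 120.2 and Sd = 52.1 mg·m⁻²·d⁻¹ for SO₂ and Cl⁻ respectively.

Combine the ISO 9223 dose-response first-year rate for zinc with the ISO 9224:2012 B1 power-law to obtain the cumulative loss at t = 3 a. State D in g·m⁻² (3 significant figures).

D(3) = 11.5 g·m⁻²

zinc: f(T) = +0.038·(T−10) [T≤10 °C] = -0.7144
  SO₂ term: 0.0129·120.2^0.44·exp(0.046·51-0.7144) = 0.5424
  Sd branch = 0.0175·Sd^0.57·e^(0.008·RH+0.085·T) = 0.1186 μm/a
  sum: 0.5424 + 0.1186 → r_corr = 0.661 μm/a
Long-term exponent b (ISO 9224 Table 2, B1) = 0.813
  D(3) = 0.661 × 3^0.813 = 0.661 × 2.443 = 1.615 μm
  Mass loss = 1.615 μm × 7.14 g/cm³ = 11.53 g·m⁻²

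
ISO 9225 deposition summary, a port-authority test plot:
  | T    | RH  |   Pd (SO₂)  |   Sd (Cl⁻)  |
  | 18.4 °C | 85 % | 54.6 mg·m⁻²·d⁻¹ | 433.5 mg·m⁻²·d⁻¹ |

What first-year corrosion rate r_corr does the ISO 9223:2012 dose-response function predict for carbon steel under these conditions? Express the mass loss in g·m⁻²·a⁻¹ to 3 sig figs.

carbon steel: T>10 °C ⇒ hinge -0.054·(18.4−10) = -0.4536
  Pd branch = 1.77·Pd^0.52·e^(0.02·RH+f) = 49.27 μm/a
  Sd branch = 0.102·Sd^0.62·e^(0.033·RH+0.04·T) = 151.8 μm/a
  r_corr = 49.27 + 151.8 = 201.1 μm/a
Convert to mass loss: 201.1 μm/a × 7.85 g/cm³ = 1579 g·m⁻²·a⁻¹

r_corr = 1.58e+03 g·m⁻²·a⁻¹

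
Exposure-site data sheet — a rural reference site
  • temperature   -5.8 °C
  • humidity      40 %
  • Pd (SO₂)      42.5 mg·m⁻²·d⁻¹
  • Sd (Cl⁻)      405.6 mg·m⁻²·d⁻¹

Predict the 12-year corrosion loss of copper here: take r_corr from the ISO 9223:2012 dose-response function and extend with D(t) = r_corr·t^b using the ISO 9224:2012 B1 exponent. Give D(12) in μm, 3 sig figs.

copper: T≤10 °C ⇒ hinge +0.126·(-5.8−10) = -1.9908
  sulphur-dioxide contribution → 0.02032 μm/a
  chloride contribution → 0.1648 μm/a
  ⇒ r_corr(copper) = 0.1851 μm/a
Power-law: D(12) = r_corr · 12^0.667
  D(12) = 0.1851 × 12^0.667 = 0.1851 × 5.246 = 0.9709 μm

D(12) = 0.971 μm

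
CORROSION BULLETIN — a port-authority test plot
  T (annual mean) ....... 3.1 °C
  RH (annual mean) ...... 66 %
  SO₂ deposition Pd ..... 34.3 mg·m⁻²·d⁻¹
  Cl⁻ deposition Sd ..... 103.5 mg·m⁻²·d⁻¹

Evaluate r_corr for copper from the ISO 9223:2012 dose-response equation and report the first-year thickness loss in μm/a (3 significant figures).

copper: f(T) = +0.126·(T−10) [T≤10 °C] = -0.8694
  sulphur-dioxide contribution → 0.2735 μm/a
  chloride contribution → 0.4494 μm/a
  ⇒ r_corr(copper) = 0.7229 μm/a

r_corr = 0.723 μm/a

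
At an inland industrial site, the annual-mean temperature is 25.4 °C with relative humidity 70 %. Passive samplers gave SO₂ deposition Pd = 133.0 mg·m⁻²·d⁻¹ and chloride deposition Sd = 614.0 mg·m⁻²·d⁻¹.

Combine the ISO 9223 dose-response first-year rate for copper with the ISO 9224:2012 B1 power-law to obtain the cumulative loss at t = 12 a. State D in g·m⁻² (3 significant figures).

D(12) = 134 g·m⁻²

copper: T>10 °C ⇒ hinge -0.080·(25.4−10) = -1.2320
  SO₂ term: 0.0053·133.0^0.26·exp(0.059·70-1.2320) = 0.3428
  Cl⁻ term: 0.01025·614.0^0.27·exp(0.036·70+0.049·25.4) = 2.503
  r_corr = 0.3428 + 2.503 = 2.846 μm/a
Power-law: D(12) = r_corr · 12^0.667
  D(12) = 2.846 × 12^0.667 = 2.846 × 5.246 = 14.93 μm
  Mass loss = 14.93 μm × 8.96 g/cm³ = 133.8 g·m⁻²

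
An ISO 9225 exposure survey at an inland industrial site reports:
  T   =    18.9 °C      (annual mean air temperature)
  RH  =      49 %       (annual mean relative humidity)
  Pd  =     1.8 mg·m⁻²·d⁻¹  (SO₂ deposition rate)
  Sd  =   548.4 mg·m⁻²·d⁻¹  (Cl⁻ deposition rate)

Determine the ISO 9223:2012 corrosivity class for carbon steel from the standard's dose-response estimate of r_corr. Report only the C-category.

carbon steel: temperature factor f = -0.054·(8.9) = -0.4806
  sulphur-dioxide contribution → 3.959 μm/a
  chloride contribution → 54.63 μm/a
  ⇒ r_corr(carbon steel) = 58.59 μm/a
ISO 9223 Table 2 (carbon steel): 50 < 58.6 ≤ 80 μm/a ⇒ C4

C4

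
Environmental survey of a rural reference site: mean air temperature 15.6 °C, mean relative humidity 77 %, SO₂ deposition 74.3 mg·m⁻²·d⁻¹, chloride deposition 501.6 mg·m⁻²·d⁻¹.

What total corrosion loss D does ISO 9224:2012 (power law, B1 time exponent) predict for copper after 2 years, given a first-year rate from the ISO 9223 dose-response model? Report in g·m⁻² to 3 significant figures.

D(2) = 40.7 g·m⁻²

copper: temperature factor f = -0.080·(5.6) = -0.4480
  Pd branch = 0.0053·Pd^0.26·e^(0.059·RH+f) = 0.9754 μm/a
  Sd branch = 0.01025·Sd^0.27·e^(0.036·RH+0.049·T) = 1.887 μm/a
  r_corr = 0.9754 + 1.887 = 2.862 μm/a
Long-term exponent b (ISO 9224 Table 2, B1) = 0.667
  D(2) = 2.862 × 2^0.667 = 2.862 × 1.588 = 4.544 μm
  Mass loss = 4.544 μm × 8.96 g/cm³ = 40.71 g·m⁻²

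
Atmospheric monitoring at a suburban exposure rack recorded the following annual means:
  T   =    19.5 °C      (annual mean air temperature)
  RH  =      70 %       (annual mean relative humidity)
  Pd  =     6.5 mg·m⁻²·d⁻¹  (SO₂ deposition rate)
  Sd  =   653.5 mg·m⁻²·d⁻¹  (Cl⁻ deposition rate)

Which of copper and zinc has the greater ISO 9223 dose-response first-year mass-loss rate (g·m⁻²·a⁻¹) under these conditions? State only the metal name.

zinc

copper: temperature factor f = -0.080·(9.5) = -0.7600
  SO₂ term: 0.0053·6.5^0.26·exp(0.059·70-0.7600) = 0.2507
  Sd branch = 0.01025·Sd^0.27·e^(0.036·RH+0.049·T) = 1.906 μm/a
  r_corr = 0.2507 + 1.906 = 2.157 μm/a
  mass loss = 2.157 μm/a × 8.96 g/cm³ = 19.33 g·m⁻²·a⁻¹
zinc: temperature factor f = -0.071·(9.5) = -0.6745
  SO₂ term: 0.0129·6.5^0.44·exp(0.046·70-0.6745) = 0.3748
  Cl⁻ term: 0.0175·653.5^0.57·exp(0.008·70+0.085·19.5) = 6.468
  sum: 0.3748 + 6.468 → r_corr = 6.843 μm/a
  mass loss = 6.843 μm/a × 7.14 g/cm³ = 48.86 g·m⁻²·a⁻¹
Ordering by g·m⁻²·a⁻¹: zinc (48.9) > copper (19.3)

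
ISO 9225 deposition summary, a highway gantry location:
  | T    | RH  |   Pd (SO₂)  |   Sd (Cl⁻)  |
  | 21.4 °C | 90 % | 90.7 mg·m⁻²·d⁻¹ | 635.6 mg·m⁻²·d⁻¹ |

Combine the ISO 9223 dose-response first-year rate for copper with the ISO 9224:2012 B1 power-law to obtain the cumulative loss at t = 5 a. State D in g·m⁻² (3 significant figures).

D(5) = 148 g·m⁻²

copper: T>10 °C ⇒ hinge -0.080·(21.4−10) = -0.9120
  Pd branch = 0.0053·Pd^0.26·e^(0.059·RH+f) = 1.391 μm/a
  Sd branch = 0.01025·Sd^0.27·e^(0.036·RH+0.049·T) = 4.267 μm/a
  sum: 1.391 + 4.267 → r_corr = 5.658 μm/a
Long-term exponent b (ISO 9224 Table 2, B1) = 0.667
  D(5) = 5.658 × 5^0.667 = 5.658 × 2.926 = 16.55 μm
  Mass loss = 16.55 μm × 8.96 g/cm³ = 148.3 g·m⁻²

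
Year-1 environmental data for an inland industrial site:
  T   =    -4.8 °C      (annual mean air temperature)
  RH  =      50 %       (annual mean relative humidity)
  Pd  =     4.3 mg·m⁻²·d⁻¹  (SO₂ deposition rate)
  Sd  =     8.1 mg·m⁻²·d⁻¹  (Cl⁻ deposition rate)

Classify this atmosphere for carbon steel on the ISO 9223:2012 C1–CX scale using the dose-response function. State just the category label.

C2

carbon steel: f(T) = +0.150·(T−10) [T≤10 °C] = -2.2200
  Pd branch = 1.77·Pd^0.52·e^(0.02·RH+f) = 1.116 μm/a
  Sd branch = 0.102·Sd^0.62·e^(0.033·RH+0.04·T) = 1.603 μm/a
  sum: 1.116 + 1.603 → r_corr = 2.719 μm/a
ISO 9223 Table 2 (carbon steel): 1.3 < 2.72 ≤ 25 μm/a ⇒ C2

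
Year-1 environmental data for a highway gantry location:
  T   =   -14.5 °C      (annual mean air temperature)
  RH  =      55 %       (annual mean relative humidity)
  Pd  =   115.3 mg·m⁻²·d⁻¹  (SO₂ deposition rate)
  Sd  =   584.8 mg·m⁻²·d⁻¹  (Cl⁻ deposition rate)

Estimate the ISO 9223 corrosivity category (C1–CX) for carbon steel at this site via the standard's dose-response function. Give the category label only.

carbon steel: T≤10 °C ⇒ hinge +0.150·(-14.5−10) = -3.6750
  Pd branch = 1.77·Pd^0.52·e^(0.02·RH+f) = 1.592 μm/a
  Cl⁻ term: 0.102·584.8^0.62·exp(0.033·55+0.04·-14.5) = 18.22
  r_corr = 1.592 + 18.22 = 19.81 μm/a
Category bounds: 1.3…25 μm/a bracket r_corr ⇒ C2

C2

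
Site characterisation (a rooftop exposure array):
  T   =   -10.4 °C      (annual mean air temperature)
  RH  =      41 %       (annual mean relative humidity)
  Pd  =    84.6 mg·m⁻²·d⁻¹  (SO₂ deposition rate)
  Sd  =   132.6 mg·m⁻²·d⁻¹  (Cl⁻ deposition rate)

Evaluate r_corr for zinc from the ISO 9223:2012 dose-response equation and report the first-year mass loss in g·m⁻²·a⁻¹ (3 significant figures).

zinc: T≤10 °C ⇒ hinge +0.038·(-10.4−10) = -0.7752
  SO₂ term: 0.0129·84.6^0.44·exp(0.046·41-0.7752) = 0.2761
  Sd branch = 0.0175·Sd^0.57·e^(0.008·RH+0.085·T) = 0.1627 μm/a
  sum: 0.2761 + 0.1627 → r_corr = 0.4388 μm/a
Convert to mass loss: 0.4388 μm/a × 7.14 g/cm³ = 3.133 g·m⁻²·a⁻¹

r_corr = 3.13 g·m⁻²·a⁻¹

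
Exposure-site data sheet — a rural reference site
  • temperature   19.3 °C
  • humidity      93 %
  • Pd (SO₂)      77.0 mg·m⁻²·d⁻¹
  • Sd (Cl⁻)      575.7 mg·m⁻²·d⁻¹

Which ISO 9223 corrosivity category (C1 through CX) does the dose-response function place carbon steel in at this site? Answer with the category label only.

carbon steel: temperature factor f = -0.054·(9.3) = -0.5022
  SO₂ term: 1.77·77.0^0.52·exp(0.02·93-0.5022) = 65.86
  Sd branch = 0.102·Sd^0.62·e^(0.033·RH+0.04·T) = 244.4 μm/a
  sum: 65.86 + 244.4 → r_corr = 310.2 μm/a
ISO 9223 Table 2 (carbon steel): 200 < 310 ≤ 700 μm/a ⇒ CX

CX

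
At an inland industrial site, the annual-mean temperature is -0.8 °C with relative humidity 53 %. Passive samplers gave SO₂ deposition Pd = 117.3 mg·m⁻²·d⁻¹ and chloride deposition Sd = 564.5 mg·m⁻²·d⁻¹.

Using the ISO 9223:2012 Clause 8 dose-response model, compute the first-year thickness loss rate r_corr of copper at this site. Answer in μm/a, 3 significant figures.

copper: temperature factor f = +0.126·(-10.8) = -1.3608
  Pd branch = 0.0053·Pd^0.26·e^(0.059·RH+f) = 0.107 μm/a
  Sd branch = 0.01025·Sd^0.27·e^(0.036·RH+0.049·T) = 0.3675 μm/a
  r_corr = 0.107 + 0.3675 = 0.4745 μm/a

r_corr = 0.475 μm/a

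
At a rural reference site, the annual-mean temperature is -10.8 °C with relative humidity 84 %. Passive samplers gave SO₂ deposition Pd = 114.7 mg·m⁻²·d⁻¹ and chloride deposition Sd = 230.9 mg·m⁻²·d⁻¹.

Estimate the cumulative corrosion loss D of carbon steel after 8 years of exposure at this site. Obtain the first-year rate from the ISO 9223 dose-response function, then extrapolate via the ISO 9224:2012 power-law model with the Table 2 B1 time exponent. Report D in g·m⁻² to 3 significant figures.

carbon steel: f(T) = +0.150·(T−10) [T≤10 °C] = -3.1200
  sulphur-dioxide contribution → 4.938 μm/a
  chloride contribution → 30.92 μm/a
  total first-year rate 35.85 μm/a
Power-law: D(8) = r_corr · 8^0.523
  D(8) = 35.85 × 8^0.523 = 35.85 × 2.967 = 106.4 μm
  Mass loss = 106.4 μm × 7.85 g/cm³ = 835.1 g·m⁻²

D(8) = 835 g·m⁻²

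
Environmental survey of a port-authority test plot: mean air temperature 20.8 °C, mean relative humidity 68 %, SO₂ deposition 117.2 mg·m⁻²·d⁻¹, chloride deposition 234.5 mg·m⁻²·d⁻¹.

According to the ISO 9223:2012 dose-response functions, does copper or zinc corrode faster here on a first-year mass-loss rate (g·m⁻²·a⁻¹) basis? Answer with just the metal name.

zinc

copper: T>10 °C ⇒ hinge -0.080·(20.8−10) = -0.8640
  Pd branch = 0.0053·Pd^0.26·e^(0.059·RH+f) = 0.4259 μm/a
  Cl⁻ term: 0.01025·234.5^0.27·exp(0.036·68+0.049·20.8) = 1.434
  sum: 0.4259 + 1.434 → r_corr = 1.86 μm/a
  mass loss = 1.86 μm/a × 8.96 g/cm³ = 16.66 g·m⁻²·a⁻¹
zinc: T>10 °C ⇒ hinge -0.071·(20.8−10) = -0.7668
  Pd branch = 0.0129·Pd^0.44·e^(0.046·RH+f) = 1.113 μm/a
  Sd branch = 0.0175·Sd^0.57·e^(0.008·RH+0.085·T) = 3.964 μm/a
  r_corr = 1.113 + 3.964 = 5.076 μm/a
  mass loss = 5.076 μm/a × 7.14 g/cm³ = 36.25 g·m⁻²·a⁻¹
Ordering by g·m⁻²·a⁻¹: zinc (36.2) > copper (16.7)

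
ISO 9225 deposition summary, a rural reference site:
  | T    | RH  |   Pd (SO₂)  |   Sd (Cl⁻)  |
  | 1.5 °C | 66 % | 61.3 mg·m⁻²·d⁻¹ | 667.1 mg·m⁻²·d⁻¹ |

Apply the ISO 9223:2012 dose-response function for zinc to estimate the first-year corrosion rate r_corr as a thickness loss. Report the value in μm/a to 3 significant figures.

zinc: f(T) = +0.038·(T−10) [T≤10 °C] = -0.3230
  Pd branch = 0.0129·Pd^0.44·e^(0.046·RH+f) = 1.189 μm/a
  Cl⁻ term: 0.0175·667.1^0.57·exp(0.008·66+0.085·1.5) = 1.372
  sum: 1.189 + 1.372 → r_corr = 2.562 μm/a

r_corr = 2.56 μm/a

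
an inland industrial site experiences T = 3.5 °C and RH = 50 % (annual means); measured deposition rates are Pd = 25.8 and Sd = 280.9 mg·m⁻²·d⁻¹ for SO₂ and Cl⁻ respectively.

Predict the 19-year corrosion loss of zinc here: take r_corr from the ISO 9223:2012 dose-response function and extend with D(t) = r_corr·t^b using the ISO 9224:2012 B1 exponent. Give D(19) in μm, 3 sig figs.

zinc: temperature factor f = +0.038·(-6.5) = -0.2470
  sulphur-dioxide contribution → 0.4201 μm/a
  chloride contribution → 0.8742 μm/a
  total first-year rate 1.294 μm/a
Power-law: D(19) = r_corr · 19^0.813
  D(19) = 1.294 × 19^0.813 = 1.294 × 10.96 = 14.18 μm

D(19) = 14.2 μm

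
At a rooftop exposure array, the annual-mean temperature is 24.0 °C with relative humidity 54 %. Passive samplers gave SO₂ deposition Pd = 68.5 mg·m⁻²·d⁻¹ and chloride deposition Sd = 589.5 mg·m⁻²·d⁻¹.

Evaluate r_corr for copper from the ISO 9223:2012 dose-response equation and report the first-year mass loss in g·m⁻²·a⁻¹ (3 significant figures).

r_corr = 12.8 g·m⁻²·a⁻¹

copper: temperature factor f = -0.080·(14.0) = -1.1200
  sulphur-dioxide contribution → 0.1255 μm/a
  chloride contribution → 1.299 μm/a
  ⇒ r_corr(copper) = 1.425 μm/a
Convert to mass loss: 1.425 μm/a × 8.96 g/cm³ = 12.77 g·m⁻²·a⁻¹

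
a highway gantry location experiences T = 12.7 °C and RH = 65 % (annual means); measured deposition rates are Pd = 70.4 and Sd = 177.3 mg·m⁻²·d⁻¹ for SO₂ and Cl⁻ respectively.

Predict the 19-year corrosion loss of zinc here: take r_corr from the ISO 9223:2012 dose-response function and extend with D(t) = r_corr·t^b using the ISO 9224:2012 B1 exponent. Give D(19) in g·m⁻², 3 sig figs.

D(19) = 237 g·m⁻²

zinc: T>10 °C ⇒ hinge -0.071·(12.7−10) = -0.1917
  Pd branch = 0.0129·Pd^0.44·e^(0.046·RH+f) = 1.377 μm/a
  Cl⁻ term: 0.0175·177.3^0.57·exp(0.008·65+0.085·12.7) = 1.658
  r_corr = 1.377 + 1.658 = 3.034 μm/a
Power-law: D(19) = r_corr · 19^0.813
  D(19) = 3.034 × 19^0.813 = 3.034 × 10.96 = 33.24 μm
  Mass loss = 33.24 μm × 7.14 g/cm³ = 237.3 g·m⁻²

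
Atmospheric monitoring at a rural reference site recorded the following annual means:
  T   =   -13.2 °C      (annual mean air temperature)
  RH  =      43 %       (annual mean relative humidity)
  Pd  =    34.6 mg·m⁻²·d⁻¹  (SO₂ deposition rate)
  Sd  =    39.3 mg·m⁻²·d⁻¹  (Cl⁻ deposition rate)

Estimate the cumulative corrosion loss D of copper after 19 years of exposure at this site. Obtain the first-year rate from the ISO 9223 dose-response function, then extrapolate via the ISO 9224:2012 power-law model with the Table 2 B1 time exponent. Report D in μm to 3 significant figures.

D(19) = 0.549 μm

copper: T≤10 °C ⇒ hinge +0.126·(-13.2−10) = -2.9232
  sulphur-dioxide contribution → 0.009051 μm/a
  chloride contribution → 0.06801 μm/a
  total first-year rate 0.07706 μm/a
ISO 9224: D(t) = r_corr · t^b with b = 0.667 (copper, B1)
  D(19) = 0.07706 × 19^0.667 = 0.07706 × 7.127 = 0.5493 μm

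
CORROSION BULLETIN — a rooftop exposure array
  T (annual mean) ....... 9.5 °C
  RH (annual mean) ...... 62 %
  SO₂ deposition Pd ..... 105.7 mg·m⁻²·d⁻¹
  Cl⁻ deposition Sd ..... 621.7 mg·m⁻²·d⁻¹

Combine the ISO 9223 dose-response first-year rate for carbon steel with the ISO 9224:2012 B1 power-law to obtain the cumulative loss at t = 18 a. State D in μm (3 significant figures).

carbon steel: temperature factor f = +0.150·(-0.5) = -0.0750
  SO₂ term: 1.77·105.7^0.52·exp(0.02·62-0.0750) = 64.04
  Sd branch = 0.102·Sd^0.62·e^(0.033·RH+0.04·T) = 62.26 μm/a
  r_corr = 64.04 + 62.26 = 126.3 μm/a
ISO 9224: D(t) = r_corr · t^b with b = 0.523 (carbon steel, B1)
  D(18) = 126.3 × 18^0.523 = 126.3 × 4.534 = 572.7 μm

D(18) = 573 μm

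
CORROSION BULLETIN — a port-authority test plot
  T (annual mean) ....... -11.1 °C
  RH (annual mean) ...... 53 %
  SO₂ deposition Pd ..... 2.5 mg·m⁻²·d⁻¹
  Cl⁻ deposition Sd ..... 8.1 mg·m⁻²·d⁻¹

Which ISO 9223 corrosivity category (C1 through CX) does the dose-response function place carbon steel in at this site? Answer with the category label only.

C2

carbon steel: temperature factor f = +0.150·(-21.1) = -3.1650
  sulphur-dioxide contribution → 0.3473 μm/a
  chloride contribution → 1.376 μm/a
  ⇒ r_corr(carbon steel) = 1.723 μm/a
1.72 μm/a falls in (1.3, 25] for carbon steel → category C2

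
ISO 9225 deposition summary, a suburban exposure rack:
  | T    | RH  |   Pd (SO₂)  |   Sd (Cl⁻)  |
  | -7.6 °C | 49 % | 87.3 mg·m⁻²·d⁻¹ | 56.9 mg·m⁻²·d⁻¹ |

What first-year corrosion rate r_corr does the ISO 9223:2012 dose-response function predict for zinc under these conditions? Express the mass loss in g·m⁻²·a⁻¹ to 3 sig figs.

zinc: f(T) = +0.038·(T−10) [T≤10 °C] = -0.6688
  Pd branch = 0.0129·Pd^0.44·e^(0.046·RH+f) = 0.4499 μm/a
  Sd branch = 0.0175·Sd^0.57·e^(0.008·RH+0.085·T) = 0.1359 μm/a
  r_corr = 0.4499 + 0.1359 = 0.5857 μm/a
Convert to mass loss: 0.5857 μm/a × 7.14 g/cm³ = 4.182 g·m⁻²·a⁻¹

r_corr = 4.18 g·m⁻²·a⁻¹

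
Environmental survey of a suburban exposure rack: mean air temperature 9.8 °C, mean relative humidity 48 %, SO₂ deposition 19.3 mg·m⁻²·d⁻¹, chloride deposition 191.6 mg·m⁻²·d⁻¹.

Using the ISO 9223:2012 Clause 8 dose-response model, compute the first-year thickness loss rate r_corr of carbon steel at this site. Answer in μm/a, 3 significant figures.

r_corr = 40.0 μm/a

carbon steel: temperature factor f = +0.150·(-0.2) = -0.0300
  SO₂ term: 1.77·19.3^0.52·exp(0.02·48-0.0300) = 20.91
  Cl⁻ term: 0.102·191.6^0.62·exp(0.033·48+0.04·9.8) = 19.14
  r_corr = 20.91 + 19.14 = 40.05 μm/a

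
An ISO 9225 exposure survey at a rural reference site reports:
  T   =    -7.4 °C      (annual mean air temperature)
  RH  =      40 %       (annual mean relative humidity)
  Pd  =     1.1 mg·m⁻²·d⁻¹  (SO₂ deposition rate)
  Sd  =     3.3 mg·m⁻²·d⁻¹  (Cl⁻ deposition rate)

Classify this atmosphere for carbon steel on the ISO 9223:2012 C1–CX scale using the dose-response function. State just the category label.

carbon steel: temperature factor f = +0.150·(-17.4) = -2.6100
  Pd branch = 1.77·Pd^0.52·e^(0.02·RH+f) = 0.3044 μm/a
  Sd branch = 0.102·Sd^0.62·e^(0.033·RH+0.04·T) = 0.5954 μm/a
  sum: 0.3044 + 0.5954 → r_corr = 0.8998 μm/a
Category bounds: 0…1.3 μm/a bracket r_corr ⇒ C1

C1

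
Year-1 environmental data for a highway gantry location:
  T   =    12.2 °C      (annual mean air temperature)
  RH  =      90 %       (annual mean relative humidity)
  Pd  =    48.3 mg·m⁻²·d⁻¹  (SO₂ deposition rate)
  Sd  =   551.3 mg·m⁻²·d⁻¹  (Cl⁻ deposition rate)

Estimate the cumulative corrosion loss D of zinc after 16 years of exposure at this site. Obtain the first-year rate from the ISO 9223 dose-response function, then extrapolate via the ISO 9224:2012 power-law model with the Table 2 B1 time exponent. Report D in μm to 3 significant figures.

D(16) = 71.6 μm

zinc: T>10 °C ⇒ hinge -0.071·(12.2−10) = -0.1562
  sulphur-dioxide contribution → 3.817 μm/a
  chloride contribution → 3.704 μm/a
  ⇒ r_corr(zinc) = 7.521 μm/a
ISO 9224: D(t) = r_corr · t^b with b = 0.813 (zinc, B1)
  D(16) = 7.521 × 16^0.813 = 7.521 × 9.527 = 71.65 μm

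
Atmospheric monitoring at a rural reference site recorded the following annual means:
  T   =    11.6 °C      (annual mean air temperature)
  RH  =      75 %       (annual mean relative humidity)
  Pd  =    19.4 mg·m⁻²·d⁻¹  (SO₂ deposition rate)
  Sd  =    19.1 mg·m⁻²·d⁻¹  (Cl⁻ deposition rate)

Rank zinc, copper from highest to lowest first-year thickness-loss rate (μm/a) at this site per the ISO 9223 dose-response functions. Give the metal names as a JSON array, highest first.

["zinc", "copper"]

zinc: f(T) = -0.071·(T−10) [T>10 °C] = -0.1136
  SO₂ term: 0.0129·19.4^0.44·exp(0.046·75-0.1136) = 1.337
  Sd branch = 0.0175·Sd^0.57·e^(0.008·RH+0.085·T) = 0.4592 μm/a
  r_corr = 1.337 + 0.4592 = 1.796 μm/a
copper: temperature factor f = -0.080·(1.6) = -0.1280
  Pd branch = 0.0053·Pd^0.26·e^(0.059·RH+f) = 0.8419 μm/a
  Sd branch = 0.01025·Sd^0.27·e^(0.036·RH+0.049·T) = 0.5971 μm/a
  sum: 0.8419 + 0.5971 → r_corr = 1.439 μm/a
Ordering by μm/a: zinc (1.8) > copper (1.44)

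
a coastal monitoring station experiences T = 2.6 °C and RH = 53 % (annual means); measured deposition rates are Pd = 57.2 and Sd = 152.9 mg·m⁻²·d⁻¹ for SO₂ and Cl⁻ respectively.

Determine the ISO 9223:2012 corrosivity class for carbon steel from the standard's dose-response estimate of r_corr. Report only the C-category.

C3

carbon steel: f(T) = +0.150·(T−10) [T≤10 °C] = -1.1100
  Pd branch = 1.77·Pd^0.52·e^(0.02·RH+f) = 13.81 μm/a
  Cl⁻ term: 0.102·152.9^0.62·exp(0.033·53+0.04·2.6) = 14.71
  sum: 13.81 + 14.71 → r_corr = 28.52 μm/a
Category bounds: 25…50 μm/a bracket r_corr ⇒ C3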